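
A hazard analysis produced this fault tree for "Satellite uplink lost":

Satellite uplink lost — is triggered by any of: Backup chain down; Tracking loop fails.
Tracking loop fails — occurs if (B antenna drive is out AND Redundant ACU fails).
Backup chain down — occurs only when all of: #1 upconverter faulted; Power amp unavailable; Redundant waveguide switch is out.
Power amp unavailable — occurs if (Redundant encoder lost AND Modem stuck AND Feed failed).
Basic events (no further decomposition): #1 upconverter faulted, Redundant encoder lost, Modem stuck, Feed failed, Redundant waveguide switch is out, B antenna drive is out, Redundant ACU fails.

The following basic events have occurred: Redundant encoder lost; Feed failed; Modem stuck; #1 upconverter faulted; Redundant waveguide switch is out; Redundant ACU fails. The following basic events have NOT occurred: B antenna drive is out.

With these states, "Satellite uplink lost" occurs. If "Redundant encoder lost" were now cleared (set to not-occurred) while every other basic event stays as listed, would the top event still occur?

No

Counterfactual: set "Redundant encoder lost" to not occurred.
Power amp unavailable [AND]: Redundant encoder lost=not, Modem stuck=occurs, Feed failed=occurs → not all inputs occur → does not occur.
Backup chain down [AND]: #1 upconverter faulted=occurs, Power amp unavailable=not, Redundant waveguide switch is out=occurs → not all inputs occur → does not occur.
Tracking loop fails [AND]: B antenna drive is out=not, Redundant ACU fails=occurs → not all inputs occur → does not occur.
Satellite uplink lost [OR]: Backup chain down=not, Tracking loop fails=not → no input occurs → does not occur.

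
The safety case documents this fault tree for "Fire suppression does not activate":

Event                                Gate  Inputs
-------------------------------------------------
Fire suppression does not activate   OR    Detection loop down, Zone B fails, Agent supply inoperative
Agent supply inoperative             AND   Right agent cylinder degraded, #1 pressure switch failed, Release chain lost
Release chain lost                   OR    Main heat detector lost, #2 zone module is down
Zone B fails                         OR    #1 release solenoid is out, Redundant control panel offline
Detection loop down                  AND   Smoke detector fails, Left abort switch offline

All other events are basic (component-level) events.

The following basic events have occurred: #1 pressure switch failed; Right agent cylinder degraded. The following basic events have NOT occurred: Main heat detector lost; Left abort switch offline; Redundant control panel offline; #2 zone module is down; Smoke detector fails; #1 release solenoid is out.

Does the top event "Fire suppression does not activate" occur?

Detection loop down [AND]: Smoke detector fails=not, Left abort switch offline=not → not all inputs occur → does not occur.
Zone B fails [OR]: #1 release solenoid is out=not, Redundant control panel offline=not → no input occurs → does not occur.
Release chain lost [OR]: Main heat detector lost=not, #2 zone module is down=not → no input occurs → does not occur.
Agent supply inoperative [AND]: Right agent cylinder degraded=occurs, #1 pressure switch failed=occurs, Release chain lost=not → not all inputs occur → does not occur.
Fire suppression does not activate [OR]: Detection loop down=not, Zone B fails=not, Agent supply inoperative=not → no input occurs → does not occur.

No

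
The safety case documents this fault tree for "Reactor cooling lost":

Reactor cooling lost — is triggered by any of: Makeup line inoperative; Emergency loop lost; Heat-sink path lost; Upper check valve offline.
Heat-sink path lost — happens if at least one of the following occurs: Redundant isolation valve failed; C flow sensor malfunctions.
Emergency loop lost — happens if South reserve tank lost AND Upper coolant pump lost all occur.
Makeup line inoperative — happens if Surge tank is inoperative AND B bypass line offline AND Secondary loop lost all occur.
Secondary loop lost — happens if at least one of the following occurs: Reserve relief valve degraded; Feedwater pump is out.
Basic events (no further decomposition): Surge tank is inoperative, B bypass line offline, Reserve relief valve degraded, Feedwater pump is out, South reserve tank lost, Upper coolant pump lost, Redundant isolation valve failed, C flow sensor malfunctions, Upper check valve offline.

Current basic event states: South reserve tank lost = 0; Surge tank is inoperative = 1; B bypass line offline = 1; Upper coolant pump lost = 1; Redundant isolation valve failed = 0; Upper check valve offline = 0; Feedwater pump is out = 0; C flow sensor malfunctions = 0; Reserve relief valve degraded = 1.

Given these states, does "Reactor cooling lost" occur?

Secondary loop lost [OR]: Reserve relief valve degraded=occurs, Feedwater pump is out=not → at least one input occurs → occurs.
Makeup line inoperative [AND]: Surge tank is inoperative=occurs, B bypass line offline=occurs, Secondary loop lost=occurs → all inputs occur → occurs.
Emergency loop lost [AND]: South reserve tank lost=not, Upper coolant pump lost=occurs → not all inputs occur → does not occur.
Heat-sink path lost [OR]: Redundant isolation valve failed=not, C flow sensor malfunctions=not → no input occurs → does not occur.
Reactor cooling lost [OR]: Makeup line inoperative=occurs, Emergency loop lost=not, Heat-sink path lost=not, Upper check valve offline=not → at least one input occurs → occurs.

Yes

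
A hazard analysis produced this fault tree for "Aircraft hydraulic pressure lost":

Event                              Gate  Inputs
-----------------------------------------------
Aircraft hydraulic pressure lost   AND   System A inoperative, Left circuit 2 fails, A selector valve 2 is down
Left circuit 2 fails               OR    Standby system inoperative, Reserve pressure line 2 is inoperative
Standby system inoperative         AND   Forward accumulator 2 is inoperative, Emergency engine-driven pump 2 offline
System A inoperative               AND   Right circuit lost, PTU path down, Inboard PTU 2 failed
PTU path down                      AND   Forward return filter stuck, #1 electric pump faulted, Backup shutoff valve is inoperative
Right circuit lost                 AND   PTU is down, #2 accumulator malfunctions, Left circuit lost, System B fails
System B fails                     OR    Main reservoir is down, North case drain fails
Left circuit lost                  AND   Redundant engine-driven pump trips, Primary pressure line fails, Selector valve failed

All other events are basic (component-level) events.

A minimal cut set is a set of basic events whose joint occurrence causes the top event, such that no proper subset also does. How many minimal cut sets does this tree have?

4

Left circuit lost [AND]: one cut set from each child combined → 1 × 1 × 1 = 1 cut set(s).
System B fails [OR]: union of children's cut sets → 2 cut set(s).
Right circuit lost [AND]: one cut set from each child combined → 1 × 1 × 1 × 2 = 2 cut set(s).
PTU path down [AND]: one cut set from each child combined → 1 × 1 × 1 = 1 cut set(s).
System A inoperative [AND]: one cut set from each child combined → 2 × 1 × 1 = 2 cut set(s).
Standby system inoperative [AND]: one cut set from each child combined → 1 × 1 = 1 cut set(s).
Left circuit 2 fails [OR]: union of children's cut sets → 2 cut set(s).
Aircraft hydraulic pressure lost [AND]: one cut set from each child combined → 2 × 2 × 1 = 4 cut set(s).
Minimal cut sets: {#1 electric pump faulted, #2 accumulator malfunctions, A selector valve 2 is down, Backup shutoff valve is inoperative, Emergency engine-driven pump 2 offline, Forward accumulator 2 is inoperative, Forward return filter stuck, Inboard PTU 2 failed, Main reservoir is down, PTU is down, Primary pressure line fails, Redundant engine-driven pump trips, Selector valve failed}; {#1 electric pump faulted, #2 accumulator malfunctions, A selector valve 2 is down, Backup shutoff valve is inoperative, Forward return filter stuck, Inboard PTU 2 failed, Main reservoir is down, PTU is down, Primary pressure line fails, Redundant engine-driven pump trips, Reserve pressure line 2 is inoperative, Selector valve failed}; {#1 electric pump faulted, #2 accumulator malfunctions, A selector valve 2 is down, Backup shutoff valve is inoperative, Emergency engine-driven pump 2 offline, Forward accumulator 2 is inoperative, Forward return filter stuck, Inboard PTU 2 failed, North case drain fails, PTU is down, Primary pressure line fails, Redundant engine-driven pump trips, Selector valve failed}; {#1 electric pump faulted, #2 accumulator malfunctions, A selector valve 2 is down, Backup shutoff valve is inoperative, Forward return filter stuck, Inboard PTU 2 failed, North case drain fails, PTU is down, Primary pressure line fails, Redundant engine-driven pump trips, Reserve pressure line 2 is inoperative, Selector valve failed}.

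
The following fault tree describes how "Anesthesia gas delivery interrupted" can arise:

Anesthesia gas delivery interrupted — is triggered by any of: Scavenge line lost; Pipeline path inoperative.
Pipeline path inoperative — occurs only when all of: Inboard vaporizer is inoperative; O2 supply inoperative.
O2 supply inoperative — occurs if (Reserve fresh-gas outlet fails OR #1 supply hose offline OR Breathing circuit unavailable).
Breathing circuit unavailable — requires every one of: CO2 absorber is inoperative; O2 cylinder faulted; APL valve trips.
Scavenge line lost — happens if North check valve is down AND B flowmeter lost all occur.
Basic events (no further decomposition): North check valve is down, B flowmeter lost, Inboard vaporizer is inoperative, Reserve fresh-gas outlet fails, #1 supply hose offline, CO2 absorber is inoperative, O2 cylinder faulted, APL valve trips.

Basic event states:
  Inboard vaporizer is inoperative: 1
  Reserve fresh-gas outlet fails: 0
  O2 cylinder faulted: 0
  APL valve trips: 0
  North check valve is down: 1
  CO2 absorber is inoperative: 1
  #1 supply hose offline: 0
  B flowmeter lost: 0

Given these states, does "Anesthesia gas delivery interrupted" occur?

No

Scavenge line lost [AND]: North check valve is down=occurs, B flowmeter lost=not → not all inputs occur → does not occur.
Breathing circuit unavailable [AND]: CO2 absorber is inoperative=occurs, O2 cylinder faulted=not, APL valve trips=not → not all inputs occur → does not occur.
O2 supply inoperative [OR]: Reserve fresh-gas outlet fails=not, #1 supply hose offline=not, Breathing circuit unavailable=not → no input occurs → does not occur.
Pipeline path inoperative [AND]: Inboard vaporizer is inoperative=occurs, O2 supply inoperative=not → not all inputs occur → does not occur.
Anesthesia gas delivery interrupted [OR]: Scavenge line lost=not, Pipeline path inoperative=not → no input occurs → does not occur.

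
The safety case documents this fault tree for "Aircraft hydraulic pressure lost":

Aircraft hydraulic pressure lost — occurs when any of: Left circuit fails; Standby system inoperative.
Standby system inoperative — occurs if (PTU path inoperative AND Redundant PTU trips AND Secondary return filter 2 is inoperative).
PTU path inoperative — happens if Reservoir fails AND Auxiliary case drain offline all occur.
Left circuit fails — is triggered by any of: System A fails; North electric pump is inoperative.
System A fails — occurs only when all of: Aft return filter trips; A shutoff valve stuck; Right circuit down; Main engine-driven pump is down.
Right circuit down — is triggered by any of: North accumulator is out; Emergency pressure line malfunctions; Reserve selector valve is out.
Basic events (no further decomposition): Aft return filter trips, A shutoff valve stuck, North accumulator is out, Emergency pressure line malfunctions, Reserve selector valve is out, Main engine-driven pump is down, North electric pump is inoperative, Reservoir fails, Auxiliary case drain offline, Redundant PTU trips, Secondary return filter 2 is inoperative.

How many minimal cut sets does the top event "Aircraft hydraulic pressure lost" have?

Right circuit down [OR]: union of children's cut sets → 3 cut set(s).
System A fails [AND]: one cut set from each child combined → 1 × 1 × 3 × 1 = 3 cut set(s).
Left circuit fails [OR]: union of children's cut sets → 4 cut set(s).
PTU path inoperative [AND]: one cut set from each child combined → 1 × 1 = 1 cut set(s).
Standby system inoperative [AND]: one cut set from each child combined → 1 × 1 × 1 = 1 cut set(s).
Aircraft hydraulic pressure lost [OR]: union of children's cut sets → 5 cut set(s).
Minimal cut sets: {A shutoff valve stuck, Aft return filter trips, Main engine-driven pump is down, North accumulator is out}; {A shutoff valve stuck, Aft return filter trips, Emergency pressure line malfunctions, Main engine-driven pump is down}; {A shutoff valve stuck, Aft return filter trips, Main engine-driven pump is down, Reserve selector valve is out}; {North electric pump is inoperative}; {Auxiliary case drain offline, Redundant PTU trips, Reservoir fails, Secondary return filter 2 is inoperative}.

5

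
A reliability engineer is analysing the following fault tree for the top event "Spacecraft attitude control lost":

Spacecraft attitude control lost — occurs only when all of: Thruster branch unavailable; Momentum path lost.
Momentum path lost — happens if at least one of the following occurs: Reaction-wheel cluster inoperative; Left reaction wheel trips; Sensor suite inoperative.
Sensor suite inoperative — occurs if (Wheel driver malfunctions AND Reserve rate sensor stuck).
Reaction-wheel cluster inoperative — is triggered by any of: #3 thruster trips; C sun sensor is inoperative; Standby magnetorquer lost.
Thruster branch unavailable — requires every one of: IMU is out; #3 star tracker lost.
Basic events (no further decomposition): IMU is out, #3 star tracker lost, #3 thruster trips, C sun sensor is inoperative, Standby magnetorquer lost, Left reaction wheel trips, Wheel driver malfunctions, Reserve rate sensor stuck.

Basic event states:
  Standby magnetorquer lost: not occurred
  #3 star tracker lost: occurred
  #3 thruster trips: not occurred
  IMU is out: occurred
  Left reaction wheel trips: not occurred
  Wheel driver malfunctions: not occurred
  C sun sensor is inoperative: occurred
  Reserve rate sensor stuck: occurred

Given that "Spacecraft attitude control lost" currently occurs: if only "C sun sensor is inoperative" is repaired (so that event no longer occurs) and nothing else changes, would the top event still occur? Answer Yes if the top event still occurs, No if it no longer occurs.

No

Counterfactual: set "C sun sensor is inoperative" to not occurred.
Thruster branch unavailable [AND]: IMU is out=occurs, #3 star tracker lost=occurs → all inputs occur → occurs.
Reaction-wheel cluster inoperative [OR]: #3 thruster trips=not, C sun sensor is inoperative=not, Standby magnetorquer lost=not → no input occurs → does not occur.
Sensor suite inoperative [AND]: Wheel driver malfunctions=not, Reserve rate sensor stuck=occurs → not all inputs occur → does not occur.
Momentum path lost [OR]: Reaction-wheel cluster inoperative=not, Left reaction wheel trips=not, Sensor suite inoperative=not → no input occurs → does not occur.
Spacecraft attitude control lost [AND]: Thruster branch unavailable=occurs, Momentum path lost=not → not all inputs occur → does not occur.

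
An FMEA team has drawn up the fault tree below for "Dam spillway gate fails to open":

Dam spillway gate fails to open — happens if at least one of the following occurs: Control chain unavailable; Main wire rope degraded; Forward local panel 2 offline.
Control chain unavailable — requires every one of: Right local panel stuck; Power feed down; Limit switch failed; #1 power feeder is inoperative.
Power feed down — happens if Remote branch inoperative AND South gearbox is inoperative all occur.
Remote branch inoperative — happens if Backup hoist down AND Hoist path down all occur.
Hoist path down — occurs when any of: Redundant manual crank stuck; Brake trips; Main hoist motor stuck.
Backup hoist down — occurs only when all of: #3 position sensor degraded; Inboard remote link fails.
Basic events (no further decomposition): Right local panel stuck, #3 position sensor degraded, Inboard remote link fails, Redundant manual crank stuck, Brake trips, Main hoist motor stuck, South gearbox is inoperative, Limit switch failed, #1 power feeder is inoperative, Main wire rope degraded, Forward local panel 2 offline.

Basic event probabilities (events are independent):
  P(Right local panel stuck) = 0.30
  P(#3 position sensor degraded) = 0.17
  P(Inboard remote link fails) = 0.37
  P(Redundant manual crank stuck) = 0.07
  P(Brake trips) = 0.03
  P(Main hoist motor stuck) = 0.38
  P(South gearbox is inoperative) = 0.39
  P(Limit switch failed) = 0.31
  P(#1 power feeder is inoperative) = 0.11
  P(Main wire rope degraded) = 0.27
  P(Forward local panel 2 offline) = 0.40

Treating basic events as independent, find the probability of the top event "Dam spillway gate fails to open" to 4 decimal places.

P(Backup hoist down) [AND] = 0.17 × 0.37 = 0.062900
P(Hoist path down) [OR] = 1 − (1−0.07) × (1−0.03) × (1−0.38) = 0.440698
P(Remote branch inoperative) [AND] = 0.062900 × 0.440698 = 0.027720
P(Power feed down) [AND] = 0.027720 × 0.39 = 0.010811
P(Control chain unavailable) [AND] = 0.30 × 0.010811 × 0.31 × 0.11 = 0.000111
P(Dam spillway gate fails to open) [OR] = 1 − (1−0.000111) × (1−0.27) × (1−0.40) = 0.562049
Rounded to 4 decimal places: P(Dam spillway gate fails to open) ≈ 0.5620.

0.5620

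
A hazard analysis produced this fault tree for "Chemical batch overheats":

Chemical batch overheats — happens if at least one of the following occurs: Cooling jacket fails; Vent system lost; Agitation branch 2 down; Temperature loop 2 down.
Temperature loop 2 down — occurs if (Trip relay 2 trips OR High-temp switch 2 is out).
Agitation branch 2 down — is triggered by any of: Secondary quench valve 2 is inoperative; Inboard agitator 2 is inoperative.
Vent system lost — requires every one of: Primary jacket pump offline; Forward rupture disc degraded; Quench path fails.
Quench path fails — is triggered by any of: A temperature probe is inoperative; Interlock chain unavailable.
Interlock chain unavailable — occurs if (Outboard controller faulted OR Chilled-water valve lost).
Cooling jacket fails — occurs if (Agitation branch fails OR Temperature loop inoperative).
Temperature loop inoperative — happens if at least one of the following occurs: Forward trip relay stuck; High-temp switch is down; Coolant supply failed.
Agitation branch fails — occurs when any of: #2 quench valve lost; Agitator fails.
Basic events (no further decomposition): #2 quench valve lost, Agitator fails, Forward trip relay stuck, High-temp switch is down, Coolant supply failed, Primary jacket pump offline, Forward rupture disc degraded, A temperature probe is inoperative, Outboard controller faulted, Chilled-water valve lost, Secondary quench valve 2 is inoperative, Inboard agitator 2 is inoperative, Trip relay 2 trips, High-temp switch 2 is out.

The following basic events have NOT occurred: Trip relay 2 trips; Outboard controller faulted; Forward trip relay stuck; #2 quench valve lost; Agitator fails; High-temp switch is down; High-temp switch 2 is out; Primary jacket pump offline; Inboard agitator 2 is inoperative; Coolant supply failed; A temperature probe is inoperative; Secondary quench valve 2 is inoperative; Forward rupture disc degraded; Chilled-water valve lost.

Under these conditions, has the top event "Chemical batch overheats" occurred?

Agitation branch fails [OR]: #2 quench valve lost=not, Agitator fails=not → no input occurs → does not occur.
Temperature loop inoperative [OR]: Forward trip relay stuck=not, High-temp switch is down=not, Coolant supply failed=not → no input occurs → does not occur.
Cooling jacket fails [OR]: Agitation branch fails=not, Temperature loop inoperative=not → no input occurs → does not occur.
Interlock chain unavailable [OR]: Outboard controller faulted=not, Chilled-water valve lost=not → no input occurs → does not occur.
Quench path fails [OR]: A temperature probe is inoperative=not, Interlock chain unavailable=not → no input occurs → does not occur.
Vent system lost [AND]: Primary jacket pump offline=not, Forward rupture disc degraded=not, Quench path fails=not → not all inputs occur → does not occur.
Agitation branch 2 down [OR]: Secondary quench valve 2 is inoperative=not, Inboard agitator 2 is inoperative=not → no input occurs → does not occur.
Temperature loop 2 down [OR]: Trip relay 2 trips=not, High-temp switch 2 is out=not → no input occurs → does not occur.
Chemical batch overheats [OR]: Cooling jacket fails=not, Vent system lost=not, Agitation branch 2 down=not, Temperature loop 2 down=not → no input occurs → does not occur.

No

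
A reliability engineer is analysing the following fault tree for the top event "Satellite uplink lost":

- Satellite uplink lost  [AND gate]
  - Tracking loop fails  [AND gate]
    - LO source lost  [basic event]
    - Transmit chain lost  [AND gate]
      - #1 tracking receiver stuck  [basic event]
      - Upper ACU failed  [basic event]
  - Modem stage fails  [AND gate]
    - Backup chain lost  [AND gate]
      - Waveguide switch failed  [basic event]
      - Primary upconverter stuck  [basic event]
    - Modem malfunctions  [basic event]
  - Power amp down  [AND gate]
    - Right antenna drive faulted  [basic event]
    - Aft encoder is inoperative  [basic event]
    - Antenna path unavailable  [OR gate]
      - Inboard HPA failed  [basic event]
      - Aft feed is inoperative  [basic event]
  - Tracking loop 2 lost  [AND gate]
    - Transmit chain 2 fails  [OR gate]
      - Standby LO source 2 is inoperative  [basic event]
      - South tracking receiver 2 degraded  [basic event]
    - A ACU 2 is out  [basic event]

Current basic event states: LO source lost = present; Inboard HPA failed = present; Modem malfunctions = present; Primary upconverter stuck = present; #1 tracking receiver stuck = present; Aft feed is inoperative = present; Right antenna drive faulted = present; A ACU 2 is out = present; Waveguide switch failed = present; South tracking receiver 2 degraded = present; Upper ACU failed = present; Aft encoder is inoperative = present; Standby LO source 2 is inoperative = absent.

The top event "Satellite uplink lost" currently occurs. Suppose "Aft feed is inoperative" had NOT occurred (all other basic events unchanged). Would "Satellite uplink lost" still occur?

Yes

Counterfactual: set "Aft feed is inoperative" to not occurred.
Transmit chain lost [AND]: #1 tracking receiver stuck=occurs, Upper ACU failed=occurs → all inputs occur → occurs.
Tracking loop fails [AND]: LO source lost=occurs, Transmit chain lost=occurs → all inputs occur → occurs.
Backup chain lost [AND]: Waveguide switch failed=occurs, Primary upconverter stuck=occurs → all inputs occur → occurs.
Modem stage fails [AND]: Backup chain lost=occurs, Modem malfunctions=occurs → all inputs occur → occurs.
Antenna path unavailable [OR]: Inboard HPA failed=occurs, Aft feed is inoperative=not → at least one input occurs → occurs.
Power amp down [AND]: Right antenna drive faulted=occurs, Aft encoder is inoperative=occurs, Antenna path unavailable=occurs → all inputs occur → occurs.
Transmit chain 2 fails [OR]: Standby LO source 2 is inoperative=not, South tracking receiver 2 degraded=occurs → at least one input occurs → occurs.
Tracking loop 2 lost [AND]: Transmit chain 2 fails=occurs, A ACU 2 is out=occurs → all inputs occur → occurs.
Satellite uplink lost [AND]: Tracking loop fails=occurs, Modem stage fails=occurs, Power amp down=occurs, Tracking loop 2 lost=occurs → all inputs occur → occurs.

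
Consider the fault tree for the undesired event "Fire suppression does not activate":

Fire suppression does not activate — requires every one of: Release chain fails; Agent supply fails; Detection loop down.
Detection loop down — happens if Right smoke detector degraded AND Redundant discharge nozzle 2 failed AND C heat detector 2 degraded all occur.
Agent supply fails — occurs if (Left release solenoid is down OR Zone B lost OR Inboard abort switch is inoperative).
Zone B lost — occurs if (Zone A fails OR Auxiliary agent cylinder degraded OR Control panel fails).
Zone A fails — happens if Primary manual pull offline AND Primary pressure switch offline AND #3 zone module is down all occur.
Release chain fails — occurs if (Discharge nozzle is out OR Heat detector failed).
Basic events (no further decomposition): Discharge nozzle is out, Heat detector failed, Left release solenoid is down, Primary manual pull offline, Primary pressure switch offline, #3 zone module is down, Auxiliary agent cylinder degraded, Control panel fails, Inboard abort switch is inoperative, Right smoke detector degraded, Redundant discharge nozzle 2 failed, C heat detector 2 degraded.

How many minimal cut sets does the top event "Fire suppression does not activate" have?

10

Release chain fails [OR]: union of children's cut sets → 2 cut set(s).
Zone A fails [AND]: one cut set from each child combined → 1 × 1 × 1 = 1 cut set(s).
Zone B lost [OR]: union of children's cut sets → 3 cut set(s).
Agent supply fails [OR]: union of children's cut sets → 5 cut set(s).
Detection loop down [AND]: one cut set from each child combined → 1 × 1 × 1 = 1 cut set(s).
Fire suppression does not activate [AND]: one cut set from each child combined → 2 × 5 × 1 = 10 cut set(s).
Minimal cut sets: {C heat detector 2 degraded, Discharge nozzle is out, Left release solenoid is down, Redundant discharge nozzle 2 failed, Right smoke detector degraded}; {#3 zone module is down, C heat detector 2 degraded, Discharge nozzle is out, Primary manual pull offline, Primary pressure switch offline, Redundant discharge nozzle 2 failed, Right smoke detector degraded}; {Auxiliary agent cylinder degraded, C heat detector 2 degraded, Discharge nozzle is out, Redundant discharge nozzle 2 failed, Right smoke detector degraded}; {C heat detector 2 degraded, Control panel fails, Discharge nozzle is out, Redundant discharge nozzle 2 failed, Right smoke detector degraded}; {C heat detector 2 degraded, Discharge nozzle is out, Inboard abort switch is inoperative, Redundant discharge nozzle 2 failed, Right smoke detector degraded}; {C heat detector 2 degraded, Heat detector failed, Left release solenoid is down, Redundant discharge nozzle 2 failed, Right smoke detector degraded}; {#3 zone module is down, C heat detector 2 degraded, Heat detector failed, Primary manual pull offline, Primary pressure switch offline, Redundant discharge nozzle 2 failed, Right smoke detector degraded}; {Auxiliary agent cylinder degraded, C heat detector 2 degraded, Heat detector failed, Redundant discharge nozzle 2 failed, Right smoke detector degraded}; {C heat detector 2 degraded, Control panel fails, Heat detector failed, Redundant discharge nozzle 2 failed, Right smoke detector degraded}; {C heat detector 2 degraded, Heat detector failed, Inboard abort switch is inoperative, Redundant discharge nozzle 2 failed, Right smoke detector degraded}.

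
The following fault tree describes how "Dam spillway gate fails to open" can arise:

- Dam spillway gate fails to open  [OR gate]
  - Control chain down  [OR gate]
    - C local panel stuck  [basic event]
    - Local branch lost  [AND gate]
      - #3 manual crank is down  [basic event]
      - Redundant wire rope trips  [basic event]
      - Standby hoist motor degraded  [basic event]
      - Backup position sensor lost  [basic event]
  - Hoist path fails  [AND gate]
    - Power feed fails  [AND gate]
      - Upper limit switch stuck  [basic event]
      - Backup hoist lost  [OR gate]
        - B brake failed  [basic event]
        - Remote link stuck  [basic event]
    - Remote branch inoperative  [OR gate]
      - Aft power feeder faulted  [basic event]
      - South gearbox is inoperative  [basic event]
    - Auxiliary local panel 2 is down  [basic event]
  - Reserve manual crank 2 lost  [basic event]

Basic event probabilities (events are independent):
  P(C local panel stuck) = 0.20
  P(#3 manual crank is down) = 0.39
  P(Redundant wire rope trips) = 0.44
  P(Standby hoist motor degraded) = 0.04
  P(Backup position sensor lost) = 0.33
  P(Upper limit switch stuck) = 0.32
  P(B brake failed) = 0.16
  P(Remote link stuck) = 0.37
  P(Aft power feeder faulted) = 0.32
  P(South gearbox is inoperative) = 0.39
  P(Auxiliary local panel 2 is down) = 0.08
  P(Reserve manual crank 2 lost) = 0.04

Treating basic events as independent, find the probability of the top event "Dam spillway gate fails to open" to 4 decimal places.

0.2391

P(Local branch lost) [AND] = 0.39 × 0.44 × 0.04 × 0.33 = 0.002265
P(Control chain down) [OR] = 1 − (1−0.20) × (1−0.002265) = 0.201812
P(Backup hoist lost) [OR] = 1 − (1−0.16) × (1−0.37) = 0.470800
P(Power feed fails) [AND] = 0.32 × 0.470800 = 0.150656
P(Remote branch inoperative) [OR] = 1 − (1−0.32) × (1−0.39) = 0.585200
P(Hoist path fails) [AND] = 0.150656 × 0.585200 × 0.08 = 0.007053
P(Dam spillway gate fails to open) [OR] = 1 − (1−0.201812) × (1−0.007053) × (1−0.04) = 0.239144
Rounded to 4 decimal places: P(Dam spillway gate fails to open) ≈ 0.2391.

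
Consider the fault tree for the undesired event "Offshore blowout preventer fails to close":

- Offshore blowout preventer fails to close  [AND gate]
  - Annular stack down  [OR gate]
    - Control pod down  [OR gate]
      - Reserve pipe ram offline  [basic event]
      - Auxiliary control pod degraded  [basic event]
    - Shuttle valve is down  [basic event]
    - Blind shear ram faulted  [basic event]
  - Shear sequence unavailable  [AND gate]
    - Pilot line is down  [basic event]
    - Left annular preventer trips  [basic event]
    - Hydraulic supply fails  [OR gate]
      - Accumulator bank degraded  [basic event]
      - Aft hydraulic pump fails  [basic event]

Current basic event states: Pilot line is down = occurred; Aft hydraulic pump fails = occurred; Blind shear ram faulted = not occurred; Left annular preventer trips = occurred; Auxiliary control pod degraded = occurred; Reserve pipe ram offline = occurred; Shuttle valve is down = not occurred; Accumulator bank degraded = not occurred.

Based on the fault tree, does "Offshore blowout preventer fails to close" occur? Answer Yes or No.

Yes

Control pod down [OR]: Reserve pipe ram offline=occurs, Auxiliary control pod degraded=occurs → at least one input occurs → occurs.
Annular stack down [OR]: Control pod down=occurs, Shuttle valve is down=not, Blind shear ram faulted=not → at least one input occurs → occurs.
Hydraulic supply fails [OR]: Accumulator bank degraded=not, Aft hydraulic pump fails=occurs → at least one input occurs → occurs.
Shear sequence unavailable [AND]: Pilot line is down=occurs, Left annular preventer trips=occurs, Hydraulic supply fails=occurs → all inputs occur → occurs.
Offshore blowout preventer fails to close [AND]: Annular stack down=occurs, Shear sequence unavailable=occurs → all inputs occur → occurs.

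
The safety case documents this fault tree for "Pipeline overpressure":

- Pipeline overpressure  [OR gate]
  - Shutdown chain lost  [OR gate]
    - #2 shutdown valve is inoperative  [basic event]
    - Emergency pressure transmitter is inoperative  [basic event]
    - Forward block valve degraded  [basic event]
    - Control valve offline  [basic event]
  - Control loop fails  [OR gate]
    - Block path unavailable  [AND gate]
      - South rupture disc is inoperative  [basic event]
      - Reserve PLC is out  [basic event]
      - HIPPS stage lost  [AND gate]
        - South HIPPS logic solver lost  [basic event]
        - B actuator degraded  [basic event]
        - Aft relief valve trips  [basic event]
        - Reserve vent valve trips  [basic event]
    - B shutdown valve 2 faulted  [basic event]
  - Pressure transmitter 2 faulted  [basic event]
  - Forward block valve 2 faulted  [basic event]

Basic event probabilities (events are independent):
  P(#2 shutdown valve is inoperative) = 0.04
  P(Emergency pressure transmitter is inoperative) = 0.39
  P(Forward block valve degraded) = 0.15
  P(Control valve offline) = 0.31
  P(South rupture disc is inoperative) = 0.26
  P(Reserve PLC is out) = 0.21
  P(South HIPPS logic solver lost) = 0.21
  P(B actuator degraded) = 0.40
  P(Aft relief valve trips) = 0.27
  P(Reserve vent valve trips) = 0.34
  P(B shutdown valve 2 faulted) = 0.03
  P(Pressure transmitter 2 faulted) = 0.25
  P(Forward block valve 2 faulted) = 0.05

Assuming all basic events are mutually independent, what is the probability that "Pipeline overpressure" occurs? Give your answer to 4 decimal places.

P(Shutdown chain lost) [OR] = 1 − (1−0.04) × (1−0.39) × (1−0.15) × (1−0.31) = 0.656546
P(HIPPS stage lost) [AND] = 0.21 × 0.40 × 0.27 × 0.34 = 0.007711
P(Block path unavailable) [AND] = 0.26 × 0.21 × 0.007711 = 0.000421
P(Control loop fails) [OR] = 1 − (1−0.000421) × (1−0.03) = 0.030408
P(Pipeline overpressure) [OR] = 1 − (1−0.656546) × (1−0.030408) × (1−0.25) × (1−0.05) = 0.762730
Rounded to 4 decimal places: P(Pipeline overpressure) ≈ 0.7627.

0.7627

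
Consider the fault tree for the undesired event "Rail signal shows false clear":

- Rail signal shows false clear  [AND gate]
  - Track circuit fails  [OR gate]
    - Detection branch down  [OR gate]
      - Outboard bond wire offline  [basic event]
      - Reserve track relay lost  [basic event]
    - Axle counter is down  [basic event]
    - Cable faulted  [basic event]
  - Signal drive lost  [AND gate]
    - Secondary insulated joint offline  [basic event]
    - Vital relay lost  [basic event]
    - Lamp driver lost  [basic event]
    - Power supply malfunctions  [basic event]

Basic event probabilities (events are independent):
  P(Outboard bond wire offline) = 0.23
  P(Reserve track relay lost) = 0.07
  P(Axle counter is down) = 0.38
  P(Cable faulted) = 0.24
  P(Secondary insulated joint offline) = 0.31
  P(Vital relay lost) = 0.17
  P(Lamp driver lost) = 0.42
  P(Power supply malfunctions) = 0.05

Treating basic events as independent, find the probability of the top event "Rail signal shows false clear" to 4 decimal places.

P(Detection branch down) [OR] = 1 − (1−0.23) × (1−0.07) = 0.283900
P(Track circuit fails) [OR] = 1 − (1−0.283900) × (1−0.38) × (1−0.24) = 0.662574
P(Signal drive lost) [AND] = 0.31 × 0.17 × 0.42 × 0.05 = 0.001107
P(Rail signal shows false clear) [AND] = 0.662574 × 0.001107 = 0.000733
Rounded to 4 decimal places: P(Rail signal shows false clear) ≈ 0.0007.

0.0007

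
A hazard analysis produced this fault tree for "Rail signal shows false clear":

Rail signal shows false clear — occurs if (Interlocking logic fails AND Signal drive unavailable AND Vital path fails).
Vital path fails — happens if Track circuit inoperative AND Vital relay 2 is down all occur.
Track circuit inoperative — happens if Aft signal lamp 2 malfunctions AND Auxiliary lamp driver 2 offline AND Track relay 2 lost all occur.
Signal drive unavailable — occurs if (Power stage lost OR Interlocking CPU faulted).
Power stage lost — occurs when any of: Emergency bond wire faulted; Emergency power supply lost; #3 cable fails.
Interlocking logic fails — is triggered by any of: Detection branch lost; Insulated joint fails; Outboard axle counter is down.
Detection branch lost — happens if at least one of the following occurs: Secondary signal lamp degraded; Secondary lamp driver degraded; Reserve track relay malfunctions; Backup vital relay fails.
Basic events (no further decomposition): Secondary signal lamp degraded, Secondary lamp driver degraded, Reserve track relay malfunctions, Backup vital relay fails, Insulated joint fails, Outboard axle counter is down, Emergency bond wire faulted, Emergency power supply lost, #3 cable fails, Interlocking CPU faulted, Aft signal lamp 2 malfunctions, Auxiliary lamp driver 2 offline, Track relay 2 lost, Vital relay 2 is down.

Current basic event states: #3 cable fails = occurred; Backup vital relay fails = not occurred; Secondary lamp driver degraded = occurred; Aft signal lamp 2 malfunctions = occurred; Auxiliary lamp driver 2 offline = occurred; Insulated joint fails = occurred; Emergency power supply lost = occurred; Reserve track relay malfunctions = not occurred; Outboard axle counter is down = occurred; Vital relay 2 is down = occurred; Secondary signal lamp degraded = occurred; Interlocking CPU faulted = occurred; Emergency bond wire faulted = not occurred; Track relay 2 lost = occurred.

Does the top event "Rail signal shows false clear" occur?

Yes

Detection branch lost [OR]: Secondary signal lamp degraded=occurs, Secondary lamp driver degraded=occurs, Reserve track relay malfunctions=not, Backup vital relay fails=not → at least one input occurs → occurs.
Interlocking logic fails [OR]: Detection branch lost=occurs, Insulated joint fails=occurs, Outboard axle counter is down=occurs → at least one input occurs → occurs.
Power stage lost [OR]: Emergency bond wire faulted=not, Emergency power supply lost=occurs, #3 cable fails=occurs → at least one input occurs → occurs.
Signal drive unavailable [OR]: Power stage lost=occurs, Interlocking CPU faulted=occurs → at least one input occurs → occurs.
Track circuit inoperative [AND]: Aft signal lamp 2 malfunctions=occurs, Auxiliary lamp driver 2 offline=occurs, Track relay 2 lost=occurs → all inputs occur → occurs.
Vital path fails [AND]: Track circuit inoperative=occurs, Vital relay 2 is down=occurs → all inputs occur → occurs.
Rail signal shows false clear [AND]: Interlocking logic fails=occurs, Signal drive unavailable=occurs, Vital path fails=occurs → all inputs occur → occurs.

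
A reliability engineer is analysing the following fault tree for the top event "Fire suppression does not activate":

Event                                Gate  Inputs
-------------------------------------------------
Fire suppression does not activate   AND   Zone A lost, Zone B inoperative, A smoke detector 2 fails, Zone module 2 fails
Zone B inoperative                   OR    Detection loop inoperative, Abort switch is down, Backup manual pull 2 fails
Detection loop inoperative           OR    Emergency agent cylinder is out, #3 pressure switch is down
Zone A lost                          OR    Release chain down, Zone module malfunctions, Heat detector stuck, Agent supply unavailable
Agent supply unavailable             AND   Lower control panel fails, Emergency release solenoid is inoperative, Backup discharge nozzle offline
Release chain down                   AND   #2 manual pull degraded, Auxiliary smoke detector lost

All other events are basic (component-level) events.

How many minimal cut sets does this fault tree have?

16

Release chain down [AND]: one cut set from each child combined → 1 × 1 = 1 cut set(s).
Agent supply unavailable [AND]: one cut set from each child combined → 1 × 1 × 1 = 1 cut set(s).
Zone A lost [OR]: union of children's cut sets → 4 cut set(s).
Detection loop inoperative [OR]: union of children's cut sets → 2 cut set(s).
Zone B inoperative [OR]: union of children's cut sets → 4 cut set(s).
Fire suppression does not activate [AND]: one cut set from each child combined → 4 × 4 × 1 × 1 = 16 cut set(s).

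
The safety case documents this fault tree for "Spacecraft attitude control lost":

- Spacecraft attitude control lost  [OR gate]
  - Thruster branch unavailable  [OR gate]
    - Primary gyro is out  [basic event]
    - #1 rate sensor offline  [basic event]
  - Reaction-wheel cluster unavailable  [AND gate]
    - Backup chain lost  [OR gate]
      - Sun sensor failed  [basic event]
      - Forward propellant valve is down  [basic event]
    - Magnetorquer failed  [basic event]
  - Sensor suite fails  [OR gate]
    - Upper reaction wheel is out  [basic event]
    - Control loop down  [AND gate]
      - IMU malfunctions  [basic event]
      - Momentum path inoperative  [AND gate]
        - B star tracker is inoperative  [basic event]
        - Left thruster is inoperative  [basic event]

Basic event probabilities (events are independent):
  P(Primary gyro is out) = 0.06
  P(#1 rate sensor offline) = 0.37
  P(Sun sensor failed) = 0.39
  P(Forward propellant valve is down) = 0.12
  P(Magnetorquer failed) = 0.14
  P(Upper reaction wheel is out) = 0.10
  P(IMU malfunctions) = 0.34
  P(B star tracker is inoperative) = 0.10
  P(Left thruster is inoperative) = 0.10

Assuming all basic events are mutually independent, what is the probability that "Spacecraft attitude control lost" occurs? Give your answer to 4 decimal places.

0.5033

P(Thruster branch unavailable) [OR] = 1 − (1−0.06) × (1−0.37) = 0.407800
P(Backup chain lost) [OR] = 1 − (1−0.39) × (1−0.12) = 0.463200
P(Reaction-wheel cluster unavailable) [AND] = 0.463200 × 0.14 = 0.064848
P(Momentum path inoperative) [AND] = 0.10 × 0.10 = 0.010000
P(Control loop down) [AND] = 0.34 × 0.010000 = 0.003400
P(Sensor suite fails) [OR] = 1 − (1−0.10) × (1−0.003400) = 0.103060
P(Spacecraft attitude control lost) [OR] = 1 − (1−0.407800) × (1−0.064848) × (1−0.103060) = 0.503277
Rounded to 4 decimal places: P(Spacecraft attitude control lost) ≈ 0.5033.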